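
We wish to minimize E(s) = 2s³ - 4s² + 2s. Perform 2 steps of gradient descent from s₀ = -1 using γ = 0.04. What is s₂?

E′(s) = 6s² - 8s + 2
Step 1: E′(-1) = 16; s₁ = -1 − 0.04·16 = -1.64
Step 2: E′(-1.64) = 31.2576; s₂ = -1.64 − 0.04·31.2576 = -2.890304

-2.890304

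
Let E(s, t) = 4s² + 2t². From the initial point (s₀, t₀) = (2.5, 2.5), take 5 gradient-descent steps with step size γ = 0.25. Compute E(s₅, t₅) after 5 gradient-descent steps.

25

∇E = (8s, 4t)
Step 1: at (2.5, 2.5), ∇E = (20, 10) → (2.5, 2.5) − 0.25·(20, 10) = (-2.5, 0)
Step 2: at (-2.5, 0), ∇E = (-20, 0) → (-2.5, 0) − 0.25·(-20, 0) = (2.5, 0)
Step 3: at (2.5, 0), ∇E = (20, 0) → (2.5, 0) − 0.25·(20, 0) = (-2.5, 0)
Step 4: at (-2.5, 0), ∇E = (-20, 0) → (-2.5, 0) − 0.25·(-20, 0) = (2.5, 0)
Step 5: at (2.5, 0), ∇E = (20, 0) → (2.5, 0) − 0.25·(20, 0) = (-2.5, 0)
E(-2.5, 0) = 25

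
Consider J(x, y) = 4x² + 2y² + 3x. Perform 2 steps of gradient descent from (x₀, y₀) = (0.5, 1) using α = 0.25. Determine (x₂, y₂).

∇J = (8x + 3, 4y)
Step 1: at (0.5, 1), ∇J = (7, 4) → (0.5, 1) − 0.25·(7, 4) = (-1.25, 0)
Step 2: at (-1.25, 0), ∇J = (-7, 0) → (-1.25, 0) − 0.25·(-7, 0) = (0.5, 0)

(0.5, 0)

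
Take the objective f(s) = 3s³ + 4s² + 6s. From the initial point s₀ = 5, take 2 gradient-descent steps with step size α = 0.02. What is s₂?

f′(s) = 9s² + 8s + 6
Step 1: f′(5) = 271; s₁ = 5 − 0.02·271 = -0.42
Step 2: f′(-0.42) = 4.2276; s₂ = -0.42 − 0.02·4.2276 = -0.504552

-0.504552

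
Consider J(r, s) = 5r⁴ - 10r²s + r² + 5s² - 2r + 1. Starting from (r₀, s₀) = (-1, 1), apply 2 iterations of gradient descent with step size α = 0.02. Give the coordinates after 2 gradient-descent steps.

∇J = (20r³ - 20rs + 2r - 2, -10r² + 10s)
(r₁, s₁) = (-1, 1) − 0.02·(-4, 0) = (-0.92, 1)
(r₂, s₂) = (-0.92, 1) − 0.02·(-1.01376, 1.536) = (-0.8997248, 0.96928)

(-0.8997248, 0.96928)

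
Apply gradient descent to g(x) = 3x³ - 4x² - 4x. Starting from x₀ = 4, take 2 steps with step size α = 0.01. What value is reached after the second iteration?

2.426224

g′(x) = 9x² - 8x - 4
Step 1: g′(4) = 108; x₁ = 4 − 0.01·108 = 2.92
Step 2: g′(2.92) = 49.3776; x₂ = 2.92 − 0.01·49.3776 = 2.426224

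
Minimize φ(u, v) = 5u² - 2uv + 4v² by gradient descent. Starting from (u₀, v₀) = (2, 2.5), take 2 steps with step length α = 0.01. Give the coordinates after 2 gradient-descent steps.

(1.7118, 2.1898)

∇φ = (10u - 2v, -2u + 8v)
(u₁, v₁) = (2, 2.5) − 0.01·(15, 16) = (1.85, 2.34)
(u₂, v₂) = (1.85, 2.34) − 0.01·(13.82, 15.02) = (1.7118, 2.1898)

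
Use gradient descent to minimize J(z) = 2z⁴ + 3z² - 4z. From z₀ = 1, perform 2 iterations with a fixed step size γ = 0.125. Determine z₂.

0.453125

J′(z) = 8z³ + 6z - 4
z₁ = 1 − 0.125·10 = -0.25
z₂ = -0.25 − 0.125·(-5.625) = 0.453125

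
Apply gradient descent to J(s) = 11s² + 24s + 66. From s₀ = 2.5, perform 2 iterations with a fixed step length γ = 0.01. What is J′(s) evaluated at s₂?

48.0636

J′(s) = 22s + 24
s₁ = 2.5 − 0.01·79 = 1.71
s₂ = 1.71 − 0.01·61.62 = 1.0938
J′(s) at (1.0938) = 48.0636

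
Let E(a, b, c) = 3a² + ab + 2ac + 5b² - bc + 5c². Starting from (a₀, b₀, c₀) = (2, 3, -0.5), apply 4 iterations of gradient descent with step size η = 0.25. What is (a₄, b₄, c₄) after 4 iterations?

∇E = (6a + b + 2c, a + 10b - c, 2a - b + 10c)
Step 1: at (2, 3, -0.5), ∇E = (14, 32.5, -4) → (2, 3, -0.5) − 0.25·(14, 32.5, -4) = (-1.5, -5.125, 0.5)
Step 2: at (-1.5, -5.125, 0.5), ∇E = (-13.125, -53.25, 7.125) → (-1.5, -5.125, 0.5) − 0.25·(-13.125, -53.25, 7.125) = (1.78125, 8.1875, -1.28125)
Step 3: at (1.78125, 8.1875, -1.28125), ∇E = (16.3125, 84.9375, -17.4375) → (1.78125, 8.1875, -1.28125) − 0.25·(16.3125, 84.9375, -17.4375) = (-2.296875, -13.046875, 3.078125)
Step 4: at (-2.296875, -13.046875, 3.078125), ∇E = (-20.671875, -135.84375, 39.234375) → (-2.296875, -13.046875, 3.078125) − 0.25·(-20.671875, -135.84375, 39.234375) = (2.87109375, 20.9140625, -6.73046875)

(2.87109375, 20.9140625, -6.73046875)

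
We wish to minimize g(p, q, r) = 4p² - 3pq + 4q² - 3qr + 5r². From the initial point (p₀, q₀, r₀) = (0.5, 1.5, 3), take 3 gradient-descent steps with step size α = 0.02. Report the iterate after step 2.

(0.5166, 1.4148, 2.0802)

∇g = (8p - 3q, -3p + 8q - 3r, -3q + 10r)
(p₁, q₁, r₁) = (0.5, 1.5, 3) − 0.02·(-0.5, 1.5, 25.5) = (0.51, 1.47, 2.49)
(p₂, q₂, r₂) = (0.51, 1.47, 2.49) − 0.02·(-0.33, 2.76, 20.49) = (0.5166, 1.4148, 2.0802)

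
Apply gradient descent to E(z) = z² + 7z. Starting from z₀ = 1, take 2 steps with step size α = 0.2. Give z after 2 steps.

E′(z) = 2z + 7
z₁ = 1 − 0.2·9 = -0.8
z₂ = -0.8 − 0.2·5.4 = -1.88

-1.88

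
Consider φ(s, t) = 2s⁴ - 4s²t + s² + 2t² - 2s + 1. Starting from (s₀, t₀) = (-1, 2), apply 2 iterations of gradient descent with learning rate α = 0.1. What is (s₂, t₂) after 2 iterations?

(-0.5168, 1.744)

∇φ = (8s³ - 8st + 2s - 2, -4s² + 4t)
(s₁, t₁) = (-1, 2) − 0.1·(4, 4) = (-1.4, 1.6)
(s₂, t₂) = (-1.4, 1.6) − 0.1·(-8.832, -1.44) = (-0.5168, 1.744)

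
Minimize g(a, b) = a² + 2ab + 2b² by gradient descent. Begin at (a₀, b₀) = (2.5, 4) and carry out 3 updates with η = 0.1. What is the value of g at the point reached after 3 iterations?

0.68104

∇g = (2a + 2b, 2a + 4b)
Step 1: at (2.5, 4), ∇g = (13, 21) → (2.5, 4) − 0.1·(13, 21) = (1.2, 1.9)
Step 2: at (1.2, 1.9), ∇g = (6.2, 10) → (1.2, 1.9) − 0.1·(6.2, 10) = (0.58, 0.9)
Step 3: at (0.58, 0.9), ∇g = (2.96, 4.76) → (0.58, 0.9) − 0.1·(2.96, 4.76) = (0.284, 0.424)
g(0.284, 0.424) = 0.68104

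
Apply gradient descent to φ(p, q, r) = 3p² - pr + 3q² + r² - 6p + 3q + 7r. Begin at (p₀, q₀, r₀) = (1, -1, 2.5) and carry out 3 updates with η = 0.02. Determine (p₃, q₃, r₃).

∇φ = (6p - r - 6, 6q + 3, -p + 2r + 7)
Step 1: at (1, -1, 2.5), ∇φ = (-2.5, -3, 11) → (1, -1, 2.5) − 0.02·(-2.5, -3, 11) = (1.05, -0.94, 2.28)
Step 2: at (1.05, -0.94, 2.28), ∇φ = (-1.98, -2.64, 10.51) → (1.05, -0.94, 2.28) − 0.02·(-1.98, -2.64, 10.51) = (1.0896, -0.8872, 2.0698)
Step 3: at (1.0896, -0.8872, 2.0698), ∇φ = (-1.5322, -2.3232, 10.05) → (1.0896, -0.8872, 2.0698) − 0.02·(-1.5322, -2.3232, 10.05) = (1.120244, -0.840736, 1.8688)

(1.120244, -0.840736, 1.8688)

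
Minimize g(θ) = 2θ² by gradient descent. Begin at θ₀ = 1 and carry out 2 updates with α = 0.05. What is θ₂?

g′(θ) = 4θ
θ₁ = 1 − 0.05·4 = 0.8
θ₂ = 0.8 − 0.05·3.2 = 0.64

0.64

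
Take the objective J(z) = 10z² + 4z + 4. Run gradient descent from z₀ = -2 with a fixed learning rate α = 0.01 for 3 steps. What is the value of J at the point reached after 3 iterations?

J′(z) = 20z + 4
z₁ = -2 − 0.01·(-36) = -1.64
z₂ = -1.64 − 0.01·(-28.8) = -1.352
z₃ = -1.352 − 0.01·(-23.04) = -1.1216
J(-1.1216) = 12.0934656

12.0934656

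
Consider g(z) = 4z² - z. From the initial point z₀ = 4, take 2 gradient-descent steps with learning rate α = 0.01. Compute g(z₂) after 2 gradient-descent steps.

g′(z) = 8z - 1
Step 1: g′(4) = 31; z₁ = 4 − 0.01·31 = 3.69
Step 2: g′(3.69) = 28.52; z₂ = 3.69 − 0.01·28.52 = 3.4048
g(3.4048) = 42.96585216

42.96585216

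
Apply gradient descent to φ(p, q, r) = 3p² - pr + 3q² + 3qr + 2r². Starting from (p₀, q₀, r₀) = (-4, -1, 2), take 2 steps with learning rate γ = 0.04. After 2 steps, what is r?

∇φ = (6p - r, 6q + 3r, -p + 3q + 4r)
Step 1: at (-4, -1, 2), ∇φ = (-26, 0, 9) → (-4, -1, 2) − 0.04·(-26, 0, 9) = (-2.96, -1, 1.64)
Step 2: at (-2.96, -1, 1.64), ∇φ = (-19.4, -1.08, 6.52) → (-2.96, -1, 1.64) − 0.04·(-19.4, -1.08, 6.52) = (-2.184, -0.9568, 1.3792)
r = 1.3792

1.3792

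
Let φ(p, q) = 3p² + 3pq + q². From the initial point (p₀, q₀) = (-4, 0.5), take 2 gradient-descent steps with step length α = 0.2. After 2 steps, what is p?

∇φ = (6p + 3q, 3p + 2q)
(p₁, q₁) = (-4, 0.5) − 0.2·(-22.5, -11) = (0.5, 2.7)
(p₂, q₂) = (0.5, 2.7) − 0.2·(11.1, 6.9) = (-1.72, 1.32)
p = -1.72

-1.72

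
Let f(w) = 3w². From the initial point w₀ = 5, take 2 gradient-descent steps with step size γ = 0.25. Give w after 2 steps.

f′(w) = 6w
Step 1: f′(5) = 30; w₁ = 5 − 0.25·30 = -2.5
Step 2: f′(-2.5) = -15; w₂ = -2.5 − 0.25·(-15) = 1.25

1.25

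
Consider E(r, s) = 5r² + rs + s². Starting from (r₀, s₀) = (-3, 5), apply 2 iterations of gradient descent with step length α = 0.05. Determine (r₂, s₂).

(-1.1075, 4.2725)

∇E = (10r + s, r + 2s)
(r₁, s₁) = (-3, 5) − 0.05·(-25, 7) = (-1.75, 4.65)
(r₂, s₂) = (-1.75, 4.65) − 0.05·(-12.85, 7.55) = (-1.1075, 4.2725)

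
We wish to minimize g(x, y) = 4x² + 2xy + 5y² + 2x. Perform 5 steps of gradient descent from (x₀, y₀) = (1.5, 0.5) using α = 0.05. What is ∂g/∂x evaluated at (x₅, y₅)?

1.04855

∇g = (8x + 2y + 2, 2x + 10y)
(x₁, y₁) = (1.5, 0.5) − 0.05·(15, 8) = (0.75, 0.1)
(x₂, y₂) = (0.75, 0.1) − 0.05·(8.2, 2.5) = (0.34, -0.025)
(x₃, y₃) = (0.34, -0.025) − 0.05·(4.67, 0.43) = (0.1065, -0.0465)
(x₄, y₄) = (0.1065, -0.0465) − 0.05·(2.759, -0.252) = (-0.03145, -0.0339)
(x₅, y₅) = (-0.03145, -0.0339) − 0.05·(1.6806, -0.4019) = (-0.11548, -0.013805)
∂g/∂x at (-0.11548, -0.013805) = 1.04855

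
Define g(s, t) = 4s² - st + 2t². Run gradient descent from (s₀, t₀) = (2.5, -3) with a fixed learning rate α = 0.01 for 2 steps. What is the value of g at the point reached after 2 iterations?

37.346941595

∇g = (8s - t, -s + 4t)
(s₁, t₁) = (2.5, -3) − 0.01·(23, -14.5) = (2.27, -2.855)
(s₂, t₂) = (2.27, -2.855) − 0.01·(21.015, -13.69) = (2.05985, -2.7181)
g(2.05985, -2.7181) = 37.346941595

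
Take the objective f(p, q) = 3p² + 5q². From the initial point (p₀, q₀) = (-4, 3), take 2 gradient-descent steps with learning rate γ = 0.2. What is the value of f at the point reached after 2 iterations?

∇f = (6p, 10q)
Step 1: at (-4, 3), ∇f = (-24, 30) → (-4, 3) − 0.2·(-24, 30) = (0.8, -3)
Step 2: at (0.8, -3), ∇f = (4.8, -30) → (0.8, -3) − 0.2·(4.8, -30) = (-0.16, 3)
f(-0.16, 3) = 45.0768

45.0768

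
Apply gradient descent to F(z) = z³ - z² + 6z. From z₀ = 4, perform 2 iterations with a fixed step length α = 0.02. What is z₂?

2.514016

F′(z) = 3z² - 2z + 6
Step 1: F′(4) = 46; z₁ = 4 − 0.02·46 = 3.08
Step 2: F′(3.08) = 28.2992; z₂ = 3.08 − 0.02·28.2992 = 2.514016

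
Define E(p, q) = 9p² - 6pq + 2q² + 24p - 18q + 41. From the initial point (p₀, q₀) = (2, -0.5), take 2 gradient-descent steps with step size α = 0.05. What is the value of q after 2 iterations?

∇E = (18p - 6q + 24, -6p + 4q - 18)
Step 1: at (2, -0.5), ∇E = (63, -32) → (2, -0.5) − 0.05·(63, -32) = (-1.15, 1.1)
Step 2: at (-1.15, 1.1), ∇E = (-3.3, -6.7) → (-1.15, 1.1) − 0.05·(-3.3, -6.7) = (-0.985, 1.435)
q = 1.435

1.435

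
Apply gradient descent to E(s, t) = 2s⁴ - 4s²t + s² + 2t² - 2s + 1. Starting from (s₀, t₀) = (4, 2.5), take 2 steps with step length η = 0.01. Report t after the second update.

2.924176

∇E = (8s³ - 8st + 2s - 2, -4s² + 4t)
Step 1: at (4, 2.5), ∇E = (438, -54) → (4, 2.5) − 0.01·(438, -54) = (-0.38, 3.04)
Step 2: at (-0.38, 3.04), ∇E = (6.042624, 11.5824) → (-0.38, 3.04) − 0.01·(6.042624, 11.5824) = (-0.44042624, 2.924176)
t = 2.924176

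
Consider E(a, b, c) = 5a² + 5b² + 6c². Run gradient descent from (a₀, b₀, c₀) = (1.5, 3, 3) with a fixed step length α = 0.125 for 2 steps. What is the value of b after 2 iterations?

0.1875

∇E = (10a, 10b, 12c)
Step 1: at (1.5, 3, 3), ∇E = (15, 30, 36) → (1.5, 3, 3) − 0.125·(15, 30, 36) = (-0.375, -0.75, -1.5)
Step 2: at (-0.375, -0.75, -1.5), ∇E = (-3.75, -7.5, -18) → (-0.375, -0.75, -1.5) − 0.125·(-3.75, -7.5, -18) = (0.09375, 0.1875, 0.75)
b = 0.1875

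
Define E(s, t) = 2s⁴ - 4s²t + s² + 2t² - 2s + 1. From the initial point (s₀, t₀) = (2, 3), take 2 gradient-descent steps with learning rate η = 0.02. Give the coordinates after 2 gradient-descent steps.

∇E = (8s³ - 8st + 2s - 2, -4s² + 4t)
Step 1: at (2, 3), ∇E = (18, -4) → (2, 3) − 0.02·(18, -4) = (1.64, 3.08)
Step 2: at (1.64, 3.08), ∇E = (-3.842048, 1.5616) → (1.64, 3.08) − 0.02·(-3.842048, 1.5616) = (1.71684096, 3.048768)

(1.71684096, 3.048768)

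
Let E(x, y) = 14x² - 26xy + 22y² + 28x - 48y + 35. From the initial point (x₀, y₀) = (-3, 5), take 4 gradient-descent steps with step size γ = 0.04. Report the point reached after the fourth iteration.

(-15.96044032, 22.71982848)

∇E = (28x - 26y + 28, -26x + 44y - 48)
Step 1: at (-3, 5), ∇E = (-186, 250) → (-3, 5) − 0.04·(-186, 250) = (4.44, -5)
Step 2: at (4.44, -5), ∇E = (282.32, -383.44) → (4.44, -5) − 0.04·(282.32, -383.44) = (-6.8528, 10.3376)
Step 3: at (-6.8528, 10.3376), ∇E = (-432.656, 585.0272) → (-6.8528, 10.3376) − 0.04·(-432.656, 585.0272) = (10.45344, -13.063488)
Step 4: at (10.45344, -13.063488), ∇E = (660.347008, -894.582912) → (10.45344, -13.063488) − 0.04·(660.347008, -894.582912) = (-15.96044032, 22.71982848)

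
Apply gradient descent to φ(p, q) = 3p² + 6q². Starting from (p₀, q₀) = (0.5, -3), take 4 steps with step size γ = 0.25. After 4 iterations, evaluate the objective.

∇φ = (6p, 12q)
Step 1: at (0.5, -3), ∇φ = (3, -36) → (0.5, -3) − 0.25·(3, -36) = (-0.25, 6)
Step 2: at (-0.25, 6), ∇φ = (-1.5, 72) → (-0.25, 6) − 0.25·(-1.5, 72) = (0.125, -12)
Step 3: at (0.125, -12), ∇φ = (0.75, -144) → (0.125, -12) − 0.25·(0.75, -144) = (-0.0625, 24)
Step 4: at (-0.0625, 24), ∇φ = (-0.375, 288) → (-0.0625, 24) − 0.25·(-0.375, 288) = (0.03125, -48)
φ(0.03125, -48) = 13824.0029296875

13824.0029296875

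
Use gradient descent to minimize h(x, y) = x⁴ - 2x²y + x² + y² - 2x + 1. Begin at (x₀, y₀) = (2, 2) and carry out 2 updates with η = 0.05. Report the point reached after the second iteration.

∇h = (4x³ - 4xy + 2x - 2, -2x² + 2y)
Step 1: at (2, 2), ∇h = (18, -4) → (2, 2) − 0.05·(18, -4) = (1.1, 2.2)
Step 2: at (1.1, 2.2), ∇h = (-4.156, 1.98) → (1.1, 2.2) − 0.05·(-4.156, 1.98) = (1.3078, 2.101)

(1.3078, 2.101)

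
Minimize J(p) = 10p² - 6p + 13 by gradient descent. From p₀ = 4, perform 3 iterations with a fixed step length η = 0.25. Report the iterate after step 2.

J′(p) = 20p - 6
Step 1: J′(4) = 74; p₁ = 4 − 0.25·74 = -14.5
Step 2: J′(-14.5) = -296; p₂ = -14.5 − 0.25·(-296) = 59.5

59.5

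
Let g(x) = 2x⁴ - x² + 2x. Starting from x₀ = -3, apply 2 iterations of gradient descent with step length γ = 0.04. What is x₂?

-42.51640576

g′(x) = 8x³ - 2x + 2
x₁ = -3 − 0.04·(-208) = 5.32
x₂ = 5.32 − 0.04·1195.910144 = -42.51640576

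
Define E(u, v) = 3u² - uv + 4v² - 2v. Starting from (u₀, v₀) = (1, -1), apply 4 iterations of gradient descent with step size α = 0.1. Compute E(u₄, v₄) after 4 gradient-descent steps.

-0.25465754

∇E = (6u - v, -u + 8v - 2)
Step 1: at (1, -1), ∇E = (7, -11) → (1, -1) − 0.1·(7, -11) = (0.3, 0.1)
Step 2: at (0.3, 0.1), ∇E = (1.7, -1.5) → (0.3, 0.1) − 0.1·(1.7, -1.5) = (0.13, 0.25)
Step 3: at (0.13, 0.25), ∇E = (0.53, -0.13) → (0.13, 0.25) − 0.1·(0.53, -0.13) = (0.077, 0.263)
Step 4: at (0.077, 0.263), ∇E = (0.199, 0.027) → (0.077, 0.263) − 0.1·(0.199, 0.027) = (0.0571, 0.2603)
E(0.0571, 0.2603) = -0.25465754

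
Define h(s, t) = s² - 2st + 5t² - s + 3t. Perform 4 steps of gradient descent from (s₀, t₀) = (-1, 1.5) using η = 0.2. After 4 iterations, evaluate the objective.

∇h = (2s - 2t - 1, -2s + 10t + 3)
Step 1: at (-1, 1.5), ∇h = (-6, 20) → (-1, 1.5) − 0.2·(-6, 20) = (0.2, -2.5)
Step 2: at (0.2, -2.5), ∇h = (4.4, -22.4) → (0.2, -2.5) − 0.2·(4.4, -22.4) = (-0.68, 1.98)
Step 3: at (-0.68, 1.98), ∇h = (-6.32, 24.16) → (-0.68, 1.98) − 0.2·(-6.32, 24.16) = (0.584, -2.852)
Step 4: at (0.584, -2.852), ∇h = (5.872, -26.688) → (0.584, -2.852) − 0.2·(5.872, -26.688) = (-0.5904, 2.4856)
h(-0.5904, 2.4856) = 42.22180544

42.22180544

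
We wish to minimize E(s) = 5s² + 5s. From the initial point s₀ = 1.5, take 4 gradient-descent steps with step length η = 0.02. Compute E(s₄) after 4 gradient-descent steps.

E′(s) = 10s + 5
s₁ = 1.5 − 0.02·20 = 1.1
s₂ = 1.1 − 0.02·16 = 0.78
s₃ = 0.78 − 0.02·12.8 = 0.524
s₄ = 0.524 − 0.02·10.24 = 0.3192
E(0.3192) = 2.1054432

2.1054432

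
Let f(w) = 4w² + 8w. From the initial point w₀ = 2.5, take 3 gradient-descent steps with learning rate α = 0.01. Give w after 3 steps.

f′(w) = 8w + 8
Step 1: f′(2.5) = 28; w₁ = 2.5 − 0.01·28 = 2.22
Step 2: f′(2.22) = 25.76; w₂ = 2.22 − 0.01·25.76 = 1.9624
Step 3: f′(1.9624) = 23.6992; w₃ = 1.9624 − 0.01·23.6992 = 1.725408

1.725408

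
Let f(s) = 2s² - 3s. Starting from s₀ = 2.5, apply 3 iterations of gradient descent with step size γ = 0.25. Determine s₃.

f′(s) = 4s - 3
s₁ = 2.5 − 0.25·7 = 0.75
s₂ = 0.75 − 0.25·0 = 0.75
s₃ = 0.75 − 0.25·0 = 0.75

0.75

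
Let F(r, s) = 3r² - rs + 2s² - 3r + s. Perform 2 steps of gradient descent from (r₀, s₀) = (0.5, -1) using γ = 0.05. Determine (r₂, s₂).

(0.42375, -0.6875)

∇F = (6r - s - 3, -r + 4s + 1)
(r₁, s₁) = (0.5, -1) − 0.05·(1, -3.5) = (0.45, -0.825)
(r₂, s₂) = (0.45, -0.825) − 0.05·(0.525, -2.75) = (0.42375, -0.6875)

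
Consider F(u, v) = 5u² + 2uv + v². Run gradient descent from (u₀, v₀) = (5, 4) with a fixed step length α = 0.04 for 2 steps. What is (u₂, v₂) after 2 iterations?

∇F = (10u + 2v, 2u + 2v)
Step 1: at (5, 4), ∇F = (58, 18) → (5, 4) − 0.04·(58, 18) = (2.68, 3.28)
Step 2: at (2.68, 3.28), ∇F = (33.36, 11.92) → (2.68, 3.28) − 0.04·(33.36, 11.92) = (1.3456, 2.8032)

(1.3456, 2.8032)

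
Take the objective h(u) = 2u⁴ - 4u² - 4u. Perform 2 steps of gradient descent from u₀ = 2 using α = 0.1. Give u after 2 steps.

7.1392

h′(u) = 8u³ - 8u - 4
u₁ = 2 − 0.1·44 = -2.4
u₂ = -2.4 − 0.1·(-95.392) = 7.1392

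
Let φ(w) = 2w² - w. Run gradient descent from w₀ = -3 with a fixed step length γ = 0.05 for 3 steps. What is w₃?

-1.414

φ′(w) = 4w - 1
w₁ = -3 − 0.05·(-13) = -2.35
w₂ = -2.35 − 0.05·(-10.4) = -1.83
w₃ = -1.83 − 0.05·(-8.32) = -1.414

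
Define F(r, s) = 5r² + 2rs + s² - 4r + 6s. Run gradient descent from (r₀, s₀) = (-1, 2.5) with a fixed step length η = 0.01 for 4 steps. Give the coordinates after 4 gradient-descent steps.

(-0.68039488, 2.14055872)

∇F = (10r + 2s - 4, 2r + 2s + 6)
Step 1: at (-1, 2.5), ∇F = (-9, 9) → (-1, 2.5) − 0.01·(-9, 9) = (-0.91, 2.41)
Step 2: at (-0.91, 2.41), ∇F = (-8.28, 9) → (-0.91, 2.41) − 0.01·(-8.28, 9) = (-0.8272, 2.32)
Step 3: at (-0.8272, 2.32), ∇F = (-7.632, 8.9856) → (-0.8272, 2.32) − 0.01·(-7.632, 8.9856) = (-0.75088, 2.230144)
Step 4: at (-0.75088, 2.230144), ∇F = (-7.048512, 8.958528) → (-0.75088, 2.230144) − 0.01·(-7.048512, 8.958528) = (-0.68039488, 2.14055872)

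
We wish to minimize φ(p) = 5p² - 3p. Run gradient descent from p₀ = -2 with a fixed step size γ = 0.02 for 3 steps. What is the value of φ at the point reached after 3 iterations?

φ′(p) = 10p - 3
Step 1: φ′(-2) = -23; p₁ = -2 − 0.02·(-23) = -1.54
Step 2: φ′(-1.54) = -18.4; p₂ = -1.54 − 0.02·(-18.4) = -1.172
Step 3: φ′(-1.172) = -14.72; p₃ = -1.172 − 0.02·(-14.72) = -0.8776
φ(-0.8776) = 6.4837088

6.4837088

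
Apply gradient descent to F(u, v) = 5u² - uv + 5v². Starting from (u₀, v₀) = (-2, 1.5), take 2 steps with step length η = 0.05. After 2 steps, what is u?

-0.43

∇F = (10u - v, -u + 10v)
(u₁, v₁) = (-2, 1.5) − 0.05·(-21.5, 17) = (-0.925, 0.65)
(u₂, v₂) = (-0.925, 0.65) − 0.05·(-9.9, 7.425) = (-0.43, 0.27875)
u = -0.43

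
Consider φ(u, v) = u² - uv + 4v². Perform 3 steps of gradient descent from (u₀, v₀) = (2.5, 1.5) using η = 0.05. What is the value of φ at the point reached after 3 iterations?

∇φ = (2u - v, -u + 8v)
(u₁, v₁) = (2.5, 1.5) − 0.05·(3.5, 9.5) = (2.325, 1.025)
(u₂, v₂) = (2.325, 1.025) − 0.05·(3.625, 5.875) = (2.14375, 0.73125)
(u₃, v₃) = (2.14375, 0.73125) − 0.05·(3.55625, 3.70625) = (1.9659375, 0.5459375)
φ(1.9659375, 0.5459375) = 3.983822265625

3.983822265625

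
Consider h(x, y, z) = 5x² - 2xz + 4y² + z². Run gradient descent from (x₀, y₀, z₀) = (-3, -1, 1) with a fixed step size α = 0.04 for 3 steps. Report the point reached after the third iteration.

(-0.54752, -0.314432, 0.370752)

∇h = (10x - 2z, 8y, -2x + 2z)
Step 1: at (-3, -1, 1), ∇h = (-32, -8, 8) → (-3, -1, 1) − 0.04·(-32, -8, 8) = (-1.72, -0.68, 0.68)
Step 2: at (-1.72, -0.68, 0.68), ∇h = (-18.56, -5.44, 4.8) → (-1.72, -0.68, 0.68) − 0.04·(-18.56, -5.44, 4.8) = (-0.9776, -0.4624, 0.488)
Step 3: at (-0.9776, -0.4624, 0.488), ∇h = (-10.752, -3.6992, 2.9312) → (-0.9776, -0.4624, 0.488) − 0.04·(-10.752, -3.6992, 2.9312) = (-0.54752, -0.314432, 0.370752)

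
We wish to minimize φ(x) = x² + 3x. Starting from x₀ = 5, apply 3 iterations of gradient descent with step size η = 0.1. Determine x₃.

1.828

φ′(x) = 2x + 3
Step 1: φ′(5) = 13; x₁ = 5 − 0.1·13 = 3.7
Step 2: φ′(3.7) = 10.4; x₂ = 3.7 − 0.1·10.4 = 2.66
Step 3: φ′(2.66) = 8.32; x₃ = 2.66 − 0.1·8.32 = 1.828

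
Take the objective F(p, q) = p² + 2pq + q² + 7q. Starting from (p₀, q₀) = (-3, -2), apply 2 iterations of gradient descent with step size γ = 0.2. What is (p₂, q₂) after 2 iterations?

∇F = (2p + 2q, 2p + 2q + 7)
(p₁, q₁) = (-3, -2) − 0.2·(-10, -3) = (-1, -1.4)
(p₂, q₂) = (-1, -1.4) − 0.2·(-4.8, 2.2) = (-0.04, -1.84)

(-0.04, -1.84)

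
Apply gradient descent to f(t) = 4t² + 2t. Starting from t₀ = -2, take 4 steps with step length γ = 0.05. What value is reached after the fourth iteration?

-0.4768

f′(t) = 8t + 2
t₁ = -2 − 0.05·(-14) = -1.3
t₂ = -1.3 − 0.05·(-8.4) = -0.88
t₃ = -0.88 − 0.05·(-5.04) = -0.628
t₄ = -0.628 − 0.05·(-3.024) = -0.4768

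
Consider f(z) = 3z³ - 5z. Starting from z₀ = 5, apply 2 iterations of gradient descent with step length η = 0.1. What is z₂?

-276.6

f′(z) = 9z² - 5
z₁ = 5 − 0.1·220 = -17
z₂ = -17 − 0.1·2596 = -276.6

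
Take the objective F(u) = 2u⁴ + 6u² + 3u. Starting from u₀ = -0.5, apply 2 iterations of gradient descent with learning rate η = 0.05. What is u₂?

-0.2592

F′(u) = 8u³ + 12u + 3
u₁ = -0.5 − 0.05·(-4) = -0.3
u₂ = -0.3 − 0.05·(-0.816) = -0.2592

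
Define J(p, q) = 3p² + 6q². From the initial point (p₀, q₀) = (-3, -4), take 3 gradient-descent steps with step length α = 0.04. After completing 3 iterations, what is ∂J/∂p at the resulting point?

∇J = (6p, 12q)
Step 1: at (-3, -4), ∇J = (-18, -48) → (-3, -4) − 0.04·(-18, -48) = (-2.28, -2.08)
Step 2: at (-2.28, -2.08), ∇J = (-13.68, -24.96) → (-2.28, -2.08) − 0.04·(-13.68, -24.96) = (-1.7328, -1.0816)
Step 3: at (-1.7328, -1.0816), ∇J = (-10.3968, -12.9792) → (-1.7328, -1.0816) − 0.04·(-10.3968, -12.9792) = (-1.316928, -0.562432)
∂J/∂p at (-1.316928, -0.562432) = -7.901568

-7.901568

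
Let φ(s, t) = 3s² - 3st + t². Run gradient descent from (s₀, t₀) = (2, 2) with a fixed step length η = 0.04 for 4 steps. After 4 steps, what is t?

∇φ = (6s - 3t, -3s + 2t)
(s₁, t₁) = (2, 2) − 0.04·(6, -2) = (1.76, 2.08)
(s₂, t₂) = (1.76, 2.08) − 0.04·(4.32, -1.12) = (1.5872, 2.1248)
(s₃, t₃) = (1.5872, 2.1248) − 0.04·(3.1488, -0.512) = (1.461248, 2.14528)
(s₄, t₄) = (1.461248, 2.14528) − 0.04·(2.331648, -0.093184) = (1.36798208, 2.14900736)
t = 2.14900736

2.14900736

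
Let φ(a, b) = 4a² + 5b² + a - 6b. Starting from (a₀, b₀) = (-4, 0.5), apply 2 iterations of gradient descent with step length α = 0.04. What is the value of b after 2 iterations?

0.564

∇φ = (8a + 1, 10b - 6)
(a₁, b₁) = (-4, 0.5) − 0.04·(-31, -1) = (-2.76, 0.54)
(a₂, b₂) = (-2.76, 0.54) − 0.04·(-21.08, -0.6) = (-1.9168, 0.564)
b = 0.564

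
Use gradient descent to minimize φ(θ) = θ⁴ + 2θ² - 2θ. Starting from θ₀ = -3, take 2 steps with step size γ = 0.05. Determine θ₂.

φ′(θ) = 4θ³ + 4θ - 2
θ₁ = -3 − 0.05·(-122) = 3.1
θ₂ = 3.1 − 0.05·129.564 = -3.3782

-3.3782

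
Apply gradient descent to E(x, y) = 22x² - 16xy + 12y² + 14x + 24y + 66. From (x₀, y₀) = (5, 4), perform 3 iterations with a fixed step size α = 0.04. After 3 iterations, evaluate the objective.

345.5803287552

∇E = (44x - 16y + 14, -16x + 24y + 24)
Step 1: at (5, 4), ∇E = (170, 40) → (5, 4) − 0.04·(170, 40) = (-1.8, 2.4)
Step 2: at (-1.8, 2.4), ∇E = (-103.6, 110.4) → (-1.8, 2.4) − 0.04·(-103.6, 110.4) = (2.344, -2.016)
Step 3: at (2.344, -2.016), ∇E = (149.392, -61.888) → (2.344, -2.016) − 0.04·(149.392, -61.888) = (-3.63168, 0.45952)
E(-3.63168, 0.45952) = 345.5803287552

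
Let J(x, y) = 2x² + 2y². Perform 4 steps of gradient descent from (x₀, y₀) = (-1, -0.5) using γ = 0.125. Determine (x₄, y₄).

∇J = (4x, 4y)
Step 1: at (-1, -0.5), ∇J = (-4, -2) → (-1, -0.5) − 0.125·(-4, -2) = (-0.5, -0.25)
Step 2: at (-0.5, -0.25), ∇J = (-2, -1) → (-0.5, -0.25) − 0.125·(-2, -1) = (-0.25, -0.125)
Step 3: at (-0.25, -0.125), ∇J = (-1, -0.5) → (-0.25, -0.125) − 0.125·(-1, -0.5) = (-0.125, -0.0625)
Step 4: at (-0.125, -0.0625), ∇J = (-0.5, -0.25) → (-0.125, -0.0625) − 0.125·(-0.5, -0.25) = (-0.0625, -0.03125)

(-0.0625, -0.03125)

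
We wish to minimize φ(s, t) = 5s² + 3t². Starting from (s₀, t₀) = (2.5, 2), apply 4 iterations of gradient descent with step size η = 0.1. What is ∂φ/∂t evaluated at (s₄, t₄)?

∇φ = (10s, 6t)
Step 1: at (2.5, 2), ∇φ = (25, 12) → (2.5, 2) − 0.1·(25, 12) = (0, 0.8)
Step 2: at (0, 0.8), ∇φ = (0, 4.8) → (0, 0.8) − 0.1·(0, 4.8) = (0, 0.32)
Step 3: at (0, 0.32), ∇φ = (0, 1.92) → (0, 0.32) − 0.1·(0, 1.92) = (0, 0.128)
Step 4: at (0, 0.128), ∇φ = (0, 0.768) → (0, 0.128) − 0.1·(0, 0.768) = (0, 0.0512)
∂φ/∂t at (0, 0.0512) = 0.3072

0.3072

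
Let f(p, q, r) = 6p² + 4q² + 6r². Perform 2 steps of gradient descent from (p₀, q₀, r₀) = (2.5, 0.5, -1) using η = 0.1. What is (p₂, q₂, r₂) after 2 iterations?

(0.1, 0.02, -0.04)

∇f = (12p, 8q, 12r)
(p₁, q₁, r₁) = (2.5, 0.5, -1) − 0.1·(30, 4, -12) = (-0.5, 0.1, 0.2)
(p₂, q₂, r₂) = (-0.5, 0.1, 0.2) − 0.1·(-6, 0.8, 2.4) = (0.1, 0.02, -0.04)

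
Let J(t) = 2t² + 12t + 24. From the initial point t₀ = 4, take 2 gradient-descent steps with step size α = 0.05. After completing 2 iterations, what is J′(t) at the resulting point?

17.92

J′(t) = 4t + 12
Step 1: J′(4) = 28; t₁ = 4 − 0.05·28 = 2.6
Step 2: J′(2.6) = 22.4; t₂ = 2.6 − 0.05·22.4 = 1.48
J′(t) at (1.48) = 17.92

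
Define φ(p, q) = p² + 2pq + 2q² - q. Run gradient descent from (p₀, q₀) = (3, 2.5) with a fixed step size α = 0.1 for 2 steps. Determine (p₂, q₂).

(1.32, 0.32)

∇φ = (2p + 2q, 2p + 4q - 1)
Step 1: at (3, 2.5), ∇φ = (11, 15) → (3, 2.5) − 0.1·(11, 15) = (1.9, 1)
Step 2: at (1.9, 1), ∇φ = (5.8, 6.8) → (1.9, 1) − 0.1·(5.8, 6.8) = (1.32, 0.32)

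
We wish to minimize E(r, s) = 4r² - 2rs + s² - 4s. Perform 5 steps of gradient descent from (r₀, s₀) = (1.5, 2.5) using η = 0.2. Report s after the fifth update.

∇E = (8r - 2s, -2r + 2s - 4)
Step 1: at (1.5, 2.5), ∇E = (7, -2) → (1.5, 2.5) − 0.2·(7, -2) = (0.1, 2.9)
Step 2: at (0.1, 2.9), ∇E = (-5, 1.6) → (0.1, 2.9) − 0.2·(-5, 1.6) = (1.1, 2.58)
Step 3: at (1.1, 2.58), ∇E = (3.64, -1.04) → (1.1, 2.58) − 0.2·(3.64, -1.04) = (0.372, 2.788)
Step 4: at (0.372, 2.788), ∇E = (-2.6, 0.832) → (0.372, 2.788) − 0.2·(-2.6, 0.832) = (0.892, 2.6216)
Step 5: at (0.892, 2.6216), ∇E = (1.8928, -0.5408) → (0.892, 2.6216) − 0.2·(1.8928, -0.5408) = (0.51344, 2.72976)
s = 2.72976

2.72976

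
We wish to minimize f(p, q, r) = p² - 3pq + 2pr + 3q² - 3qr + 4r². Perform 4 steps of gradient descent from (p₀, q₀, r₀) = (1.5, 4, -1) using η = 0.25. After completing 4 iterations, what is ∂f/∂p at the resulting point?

∇f = (2p - 3q + 2r, -3p + 6q - 3r, 2p - 3q + 8r)
Step 1: at (1.5, 4, -1), ∇f = (-11, 22.5, -17) → (1.5, 4, -1) − 0.25·(-11, 22.5, -17) = (4.25, -1.625, 3.25)
Step 2: at (4.25, -1.625, 3.25), ∇f = (19.875, -32.25, 39.375) → (4.25, -1.625, 3.25) − 0.25·(19.875, -32.25, 39.375) = (-0.71875, 6.4375, -6.59375)
Step 3: at (-0.71875, 6.4375, -6.59375), ∇f = (-33.9375, 60.5625, -73.5) → (-0.71875, 6.4375, -6.59375) − 0.25·(-33.9375, 60.5625, -73.5) = (7.765625, -8.703125, 11.78125)
Step 4: at (7.765625, -8.703125, 11.78125), ∇f = (65.203125, -110.859375, 135.890625) → (7.765625, -8.703125, 11.78125) − 0.25·(65.203125, -110.859375, 135.890625) = (-8.53515625, 19.01171875, -22.19140625)
∂f/∂p at (-8.53515625, 19.01171875, -22.19140625) = -118.48828125

-118.48828125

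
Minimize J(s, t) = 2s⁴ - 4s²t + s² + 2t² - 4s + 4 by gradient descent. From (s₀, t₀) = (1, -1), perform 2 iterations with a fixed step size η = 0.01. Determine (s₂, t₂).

∇J = (8s³ - 8st + 2s - 4, -4s² + 4t)
Step 1: at (1, -1), ∇J = (14, -8) → (1, -1) − 0.01·(14, -8) = (0.86, -0.92)
Step 2: at (0.86, -0.92), ∇J = (9.138048, -6.6384) → (0.86, -0.92) − 0.01·(9.138048, -6.6384) = (0.76861952, -0.853616)

(0.76861952, -0.853616)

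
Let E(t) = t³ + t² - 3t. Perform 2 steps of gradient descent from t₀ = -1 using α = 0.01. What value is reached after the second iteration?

E′(t) = 3t² + 2t - 3
t₁ = -1 − 0.01·(-2) = -0.98
t₂ = -0.98 − 0.01·(-2.0788) = -0.959212

-0.959212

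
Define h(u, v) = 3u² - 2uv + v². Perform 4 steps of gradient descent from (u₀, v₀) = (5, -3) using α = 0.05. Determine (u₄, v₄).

(0.7444, -1.038)

∇h = (6u - 2v, -2u + 2v)
(u₁, v₁) = (5, -3) − 0.05·(36, -16) = (3.2, -2.2)
(u₂, v₂) = (3.2, -2.2) − 0.05·(23.6, -10.8) = (2.02, -1.66)
(u₃, v₃) = (2.02, -1.66) − 0.05·(15.44, -7.36) = (1.248, -1.292)
(u₄, v₄) = (1.248, -1.292) − 0.05·(10.072, -5.08) = (0.7444, -1.038)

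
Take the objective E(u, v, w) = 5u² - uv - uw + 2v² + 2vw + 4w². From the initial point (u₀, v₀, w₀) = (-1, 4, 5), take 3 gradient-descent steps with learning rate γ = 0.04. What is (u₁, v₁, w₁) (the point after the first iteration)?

(-0.24, 2.92, 3.04)

∇E = (10u - v - w, -u + 4v + 2w, -u + 2v + 8w)
(u₁, v₁, w₁) = (-1, 4, 5) − 0.04·(-19, 27, 49) = (-0.24, 2.92, 3.04)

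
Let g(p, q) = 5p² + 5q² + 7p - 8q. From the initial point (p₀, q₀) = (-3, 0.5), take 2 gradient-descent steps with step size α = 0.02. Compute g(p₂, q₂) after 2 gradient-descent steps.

∇g = (10p + 7, 10q - 8)
(p₁, q₁) = (-3, 0.5) − 0.02·(-23, -3) = (-2.54, 0.56)
(p₂, q₂) = (-2.54, 0.56) − 0.02·(-18.4, -2.4) = (-2.172, 0.608)
g(-2.172, 0.608) = 5.36824

5.36824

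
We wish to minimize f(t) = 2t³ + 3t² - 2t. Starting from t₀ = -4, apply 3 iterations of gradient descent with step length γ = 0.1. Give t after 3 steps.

-3569.464

f′(t) = 6t² + 6t - 2
Step 1: f′(-4) = 70; t₁ = -4 − 0.1·70 = -11
Step 2: f′(-11) = 658; t₂ = -11 − 0.1·658 = -76.8
Step 3: f′(-76.8) = 34926.64; t₃ = -76.8 − 0.1·34926.64 = -3569.464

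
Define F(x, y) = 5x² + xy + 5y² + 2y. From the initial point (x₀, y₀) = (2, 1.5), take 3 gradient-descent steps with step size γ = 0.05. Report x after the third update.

∇F = (10x + y, x + 10y + 2)
(x₁, y₁) = (2, 1.5) − 0.05·(21.5, 19) = (0.925, 0.55)
(x₂, y₂) = (0.925, 0.55) − 0.05·(9.8, 8.425) = (0.435, 0.12875)
(x₃, y₃) = (0.435, 0.12875) − 0.05·(4.47875, 3.7225) = (0.2110625, -0.057375)
x = 0.2110625

0.2110625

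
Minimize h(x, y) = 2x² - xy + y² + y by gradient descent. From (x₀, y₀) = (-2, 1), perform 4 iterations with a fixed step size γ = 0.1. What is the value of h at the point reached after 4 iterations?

∇h = (4x - y, -x + 2y + 1)
Step 1: at (-2, 1), ∇h = (-9, 5) → (-2, 1) − 0.1·(-9, 5) = (-1.1, 0.5)
Step 2: at (-1.1, 0.5), ∇h = (-4.9, 3.1) → (-1.1, 0.5) − 0.1·(-4.9, 3.1) = (-0.61, 0.19)
Step 3: at (-0.61, 0.19), ∇h = (-2.63, 1.99) → (-0.61, 0.19) − 0.1·(-2.63, 1.99) = (-0.347, -0.009)
Step 4: at (-0.347, -0.009), ∇h = (-1.379, 1.329) → (-0.347, -0.009) − 0.1·(-1.379, 1.329) = (-0.2091, -0.1419)
h(-0.2091, -0.1419) = -0.06399006

-0.06399006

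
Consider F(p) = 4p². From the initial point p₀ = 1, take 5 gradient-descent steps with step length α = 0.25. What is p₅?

-1

F′(p) = 8p
Step 1: F′(1) = 8; p₁ = 1 − 0.25·8 = -1
Step 2: F′(-1) = -8; p₂ = -1 − 0.25·(-8) = 1
Step 3: F′(1) = 8; p₃ = 1 − 0.25·8 = -1
Step 4: F′(-1) = -8; p₄ = -1 − 0.25·(-8) = 1
Step 5: F′(1) = 8; p₅ = 1 − 0.25·8 = -1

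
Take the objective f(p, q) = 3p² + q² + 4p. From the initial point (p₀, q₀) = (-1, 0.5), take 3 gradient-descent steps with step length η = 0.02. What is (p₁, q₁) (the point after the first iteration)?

∇f = (6p + 4, 2q)
(p₁, q₁) = (-1, 0.5) − 0.02·(-2, 1) = (-0.96, 0.48)

(-0.96, 0.48)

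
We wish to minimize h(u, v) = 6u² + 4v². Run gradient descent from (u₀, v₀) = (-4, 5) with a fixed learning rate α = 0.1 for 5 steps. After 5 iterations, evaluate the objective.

∇h = (12u, 8v)
(u₁, v₁) = (-4, 5) − 0.1·(-48, 40) = (0.8, 1)
(u₂, v₂) = (0.8, 1) − 0.1·(9.6, 8) = (-0.16, 0.2)
(u₃, v₃) = (-0.16, 0.2) − 0.1·(-1.92, 1.6) = (0.032, 0.04)
(u₄, v₄) = (0.032, 0.04) − 0.1·(0.384, 0.32) = (-0.0064, 0.008)
(u₅, v₅) = (-0.0064, 0.008) − 0.1·(-0.0768, 0.064) = (0.00128, 0.0016)
h(0.00128, 0.0016) = 0.0000200704

0.0000200704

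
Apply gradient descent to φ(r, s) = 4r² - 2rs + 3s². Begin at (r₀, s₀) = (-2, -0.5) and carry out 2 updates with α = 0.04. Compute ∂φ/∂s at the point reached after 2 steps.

-1.144

∇φ = (8r - 2s, -2r + 6s)
(r₁, s₁) = (-2, -0.5) − 0.04·(-15, 1) = (-1.4, -0.54)
(r₂, s₂) = (-1.4, -0.54) − 0.04·(-10.12, -0.44) = (-0.9952, -0.5224)
∂φ/∂s at (-0.9952, -0.5224) = -1.144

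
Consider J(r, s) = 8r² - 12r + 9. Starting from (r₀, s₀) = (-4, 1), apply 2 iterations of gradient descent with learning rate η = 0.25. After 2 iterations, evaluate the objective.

∇J = (16r - 12, 0)
(r₁, s₁) = (-4, 1) − 0.25·(-76, 0) = (15, 1)
(r₂, s₂) = (15, 1) − 0.25·(228, 0) = (-42, 1)
J(-42, 1) = 14625

14625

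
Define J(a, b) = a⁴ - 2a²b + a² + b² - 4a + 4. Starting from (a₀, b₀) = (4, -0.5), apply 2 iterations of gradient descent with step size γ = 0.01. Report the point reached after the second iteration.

∇J = (4a³ - 4ab + 2a - 4, -2a² + 2b)
(a₁, b₁) = (4, -0.5) − 0.01·(268, -33) = (1.32, -0.17)
(a₂, b₂) = (1.32, -0.17) − 0.01·(8.737472, -3.8248) = (1.23262528, -0.131752)

(1.23262528, -0.131752)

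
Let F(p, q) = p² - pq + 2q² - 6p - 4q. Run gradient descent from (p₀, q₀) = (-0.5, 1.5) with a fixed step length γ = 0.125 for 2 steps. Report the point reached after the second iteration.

∇F = (2p - q - 6, -p + 4q - 4)
Step 1: at (-0.5, 1.5), ∇F = (-8.5, 2.5) → (-0.5, 1.5) − 0.125·(-8.5, 2.5) = (0.5625, 1.1875)
Step 2: at (0.5625, 1.1875), ∇F = (-6.0625, 0.1875) → (0.5625, 1.1875) − 0.125·(-6.0625, 0.1875) = (1.3203125, 1.1640625)

(1.3203125, 1.1640625)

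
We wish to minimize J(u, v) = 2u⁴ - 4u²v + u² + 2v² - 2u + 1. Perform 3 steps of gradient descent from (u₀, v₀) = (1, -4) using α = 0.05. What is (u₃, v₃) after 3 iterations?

∇J = (8u³ - 8uv + 2u - 2, -4u² + 4v)
Step 1: at (1, -4), ∇J = (40, -20) → (1, -4) − 0.05·(40, -20) = (-1, -3)
Step 2: at (-1, -3), ∇J = (-36, -16) → (-1, -3) − 0.05·(-36, -16) = (0.8, -2.2)
Step 3: at (0.8, -2.2), ∇J = (17.776, -11.36) → (0.8, -2.2) − 0.05·(17.776, -11.36) = (-0.0888, -1.632)

(-0.0888, -1.632)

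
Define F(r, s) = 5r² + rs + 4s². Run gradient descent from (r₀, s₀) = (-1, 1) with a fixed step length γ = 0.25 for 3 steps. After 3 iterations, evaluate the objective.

∇F = (10r + s, r + 8s)
(r₁, s₁) = (-1, 1) − 0.25·(-9, 7) = (1.25, -0.75)
(r₂, s₂) = (1.25, -0.75) − 0.25·(11.75, -4.75) = (-1.6875, 0.4375)
(r₃, s₃) = (-1.6875, 0.4375) − 0.25·(-16.4375, 1.8125) = (2.421875, -0.015625)
F(2.421875, -0.015625) = 29.29052734375

29.29052734375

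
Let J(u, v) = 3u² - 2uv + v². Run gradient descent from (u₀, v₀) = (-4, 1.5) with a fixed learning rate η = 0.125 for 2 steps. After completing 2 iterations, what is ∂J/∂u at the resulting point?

∇J = (6u - 2v, -2u + 2v)
Step 1: at (-4, 1.5), ∇J = (-27, 11) → (-4, 1.5) − 0.125·(-27, 11) = (-0.625, 0.125)
Step 2: at (-0.625, 0.125), ∇J = (-4, 1.5) → (-0.625, 0.125) − 0.125·(-4, 1.5) = (-0.125, -0.0625)
∂J/∂u at (-0.125, -0.0625) = -0.625

-0.625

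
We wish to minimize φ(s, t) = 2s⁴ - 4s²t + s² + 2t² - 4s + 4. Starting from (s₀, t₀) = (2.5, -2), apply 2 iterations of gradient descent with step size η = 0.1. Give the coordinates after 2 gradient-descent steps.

∇φ = (8s³ - 8st + 2s - 4, -4s² + 4t)
Step 1: at (2.5, -2), ∇φ = (166, -33) → (2.5, -2) − 0.1·(166, -33) = (-14.1, 1.3)
Step 2: at (-14.1, 1.3), ∇φ = (-22311.328, -790.04) → (-14.1, 1.3) − 0.1·(-22311.328, -790.04) = (2217.0328, 80.304)

(2217.0328, 80.304)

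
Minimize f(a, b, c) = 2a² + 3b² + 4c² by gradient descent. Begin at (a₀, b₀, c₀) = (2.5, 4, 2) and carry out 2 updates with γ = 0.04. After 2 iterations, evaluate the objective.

25.65825664

∇f = (4a, 6b, 8c)
(a₁, b₁, c₁) = (2.5, 4, 2) − 0.04·(10, 24, 16) = (2.1, 3.04, 1.36)
(a₂, b₂, c₂) = (2.1, 3.04, 1.36) − 0.04·(8.4, 18.24, 10.88) = (1.764, 2.3104, 0.9248)
f(1.764, 2.3104, 0.9248) = 25.65825664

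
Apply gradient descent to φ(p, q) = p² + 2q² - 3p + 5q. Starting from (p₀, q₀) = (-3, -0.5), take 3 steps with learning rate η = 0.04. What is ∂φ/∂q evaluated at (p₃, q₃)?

∇φ = (2p - 3, 4q + 5)
Step 1: at (-3, -0.5), ∇φ = (-9, 3) → (-3, -0.5) − 0.04·(-9, 3) = (-2.64, -0.62)
Step 2: at (-2.64, -0.62), ∇φ = (-8.28, 2.52) → (-2.64, -0.62) − 0.04·(-8.28, 2.52) = (-2.3088, -0.7208)
Step 3: at (-2.3088, -0.7208), ∇φ = (-7.6176, 2.1168) → (-2.3088, -0.7208) − 0.04·(-7.6176, 2.1168) = (-2.004096, -0.805472)
∂φ/∂q at (-2.004096, -0.805472) = 1.778112

1.778112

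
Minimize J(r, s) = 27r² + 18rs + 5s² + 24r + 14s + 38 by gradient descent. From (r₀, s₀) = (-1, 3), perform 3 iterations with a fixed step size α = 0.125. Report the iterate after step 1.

∇J = (54r + 18s + 24, 18r + 10s + 14)
Step 1: at (-1, 3), ∇J = (24, 26) → (-1, 3) − 0.125·(24, 26) = (-4, -0.25)

(-4, -0.25)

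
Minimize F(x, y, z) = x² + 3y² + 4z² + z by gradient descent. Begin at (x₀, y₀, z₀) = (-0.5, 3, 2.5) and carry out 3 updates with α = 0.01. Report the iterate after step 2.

∇F = (2x, 6y, 8z + 1)
Step 1: at (-0.5, 3, 2.5), ∇F = (-1, 18, 21) → (-0.5, 3, 2.5) − 0.01·(-1, 18, 21) = (-0.49, 2.82, 2.29)
Step 2: at (-0.49, 2.82, 2.29), ∇F = (-0.98, 16.92, 19.32) → (-0.49, 2.82, 2.29) − 0.01·(-0.98, 16.92, 19.32) = (-0.4802, 2.6508, 2.0968)

(-0.4802, 2.6508, 2.0968)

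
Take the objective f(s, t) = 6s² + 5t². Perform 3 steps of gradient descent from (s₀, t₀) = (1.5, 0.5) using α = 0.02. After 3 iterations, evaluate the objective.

2.929129035776

∇f = (12s, 10t)
Step 1: at (1.5, 0.5), ∇f = (18, 5) → (1.5, 0.5) − 0.02·(18, 5) = (1.14, 0.4)
Step 2: at (1.14, 0.4), ∇f = (13.68, 4) → (1.14, 0.4) − 0.02·(13.68, 4) = (0.8664, 0.32)
Step 3: at (0.8664, 0.32), ∇f = (10.3968, 3.2) → (0.8664, 0.32) − 0.02·(10.3968, 3.2) = (0.658464, 0.256)
f(0.658464, 0.256) = 2.929129035776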